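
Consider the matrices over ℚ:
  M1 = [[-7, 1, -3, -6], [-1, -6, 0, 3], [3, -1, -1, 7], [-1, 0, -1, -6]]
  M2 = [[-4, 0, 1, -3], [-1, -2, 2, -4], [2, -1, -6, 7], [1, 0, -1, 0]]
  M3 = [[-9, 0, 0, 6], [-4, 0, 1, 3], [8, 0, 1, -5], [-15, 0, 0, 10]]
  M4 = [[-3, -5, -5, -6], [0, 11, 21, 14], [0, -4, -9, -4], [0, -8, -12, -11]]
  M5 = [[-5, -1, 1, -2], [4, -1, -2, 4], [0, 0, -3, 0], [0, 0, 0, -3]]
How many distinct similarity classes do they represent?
4 classes: {M1}, {M2, M4}, {M3}, {M5}

Characteristic polynomials: χ_{M1} = (x + 5)^4, χ_{M2} = (x + 3)^4, χ_{M3} = x^2(x - 1)^2, χ_{M4} = (x + 3)^4, χ_{M5} = (x + 3)^4.

{M1}: invariant factors (x + 5)^2, (x + 5)^2.

{M2, M4}: invariant factors x + 3, (x + 3)^3.

{M3}: invariant factors x, x(x - 1)^2.

{M5}: invariant factors x + 3, x + 3, (x + 3)^2.

Matrices are similar if and only if their invariant-factor lists agree; the partition into similarity classes is {M1}, {M2, M4}, {M3}, {M5}.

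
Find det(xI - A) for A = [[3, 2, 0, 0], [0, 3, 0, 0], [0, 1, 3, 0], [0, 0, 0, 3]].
xI - A = [[x - 3, -2, 0, 0], [0, x - 3, 0, 0], [0, -1, x - 3, 0], [0, 0, 0, x - 3]].

Expanding det(xI - A) along the first row:
det(xI - A) = + (x - 3)·det([[x - 3, 0, 0], [-1, x - 3, 0], [0, 0, x - 3]]) - (-2)·det([[0, 0, 0], [0, x - 3, 0], [0, 0, x - 3]]) + (0)·det([[0, x - 3, 0], [0, -1, 0], [0, 0, x - 3]]) - (0)·det([[0, x - 3, 0], [0, -1, x - 3], [0, 0, 0]]).

Evaluating gives χ_A(x) = x^4 - 12x^3 + 54x^2 - 108x + 81 = (x - 3)^4.

χ_A(x) = (x - 3)^4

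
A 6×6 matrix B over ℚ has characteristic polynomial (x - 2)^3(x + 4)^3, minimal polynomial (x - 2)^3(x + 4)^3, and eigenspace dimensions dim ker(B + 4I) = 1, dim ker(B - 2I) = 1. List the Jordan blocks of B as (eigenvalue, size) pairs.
λ = -4: algebraic multiplicity 3 (exponent in χ_B), largest block size 3 (exponent in m_B), 1 block (geometric multiplicity). This forces block sizes [3].
λ = 2: algebraic multiplicity 3 (exponent in χ_B), largest block size 3 (exponent in m_B), 1 block (geometric multiplicity). This forces block sizes [3].

Jordan blocks: (-4, 3), (2, 3)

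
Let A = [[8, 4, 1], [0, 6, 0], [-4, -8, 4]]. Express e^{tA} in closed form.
A has Jordan form J = [[6, 1, 0], [0, 6, 0], [0, 0, 6]] with A = PJP^{-1}, so e^{tA} = P e^{tJ} P^{-1}.

For a Jordan block J_k(λ), e^{tJ_k(λ)} = e^{λt} · (I + tN + t^2 N^2/2! + ... + t^{k-1} N^{k-1}/(k-1)!) where N is the nilpotent superdiagonal part.

Assembling the blocks and conjugating back gives the entries of e^{tA} as shown above.

e^{tA} = [[(2*t + 1)*e^{6*t}, 4*t*e^{6*t}, t*e^{6*t}], [0, e^{6*t}, 0], [-4*t*e^{6*t}, -8*t*e^{6*t}, (1 - 2*t)*e^{6*t}]]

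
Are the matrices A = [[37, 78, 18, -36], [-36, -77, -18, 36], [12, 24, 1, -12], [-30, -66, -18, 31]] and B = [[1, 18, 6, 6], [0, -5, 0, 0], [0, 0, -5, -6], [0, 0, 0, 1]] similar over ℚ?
Two matrices over a field are similar if and only if they have the same invariant factors.

Both A and B have characteristic polynomial (x - 1)^2(x + 5)^2 and minimal polynomial (x - 1)(x + 5). Computing further, both have invariant factors (x - 1)(x + 5), (x - 1)(x + 5). Hence A and B are similar.

Yes.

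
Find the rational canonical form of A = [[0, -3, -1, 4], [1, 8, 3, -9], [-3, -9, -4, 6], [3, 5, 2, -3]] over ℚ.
R = [[0, 0, 0, 2], [1, 0, 0, 2], [0, 1, 0, -4], [0, 0, 1, 1]]

The invariant factors of A (the non-unit diagonal entries of the Smith normal form of xI - A over ℚ[x]) are (x - 1)(x^3 + 4x + 2), each dividing the next. The characteristic polynomial is their product, (x - 1)(x^3 + 4x + 2).

The rational canonical form is the block-diagonal matrix of companion matrices C(f_i):
R = [[0, 0, 0, 2], [1, 0, 0, 2], [0, 1, 0, -4], [0, 0, 1, 1]].

Note the characteristic polynomial does not split into linear factors over ℚ, so A has no Jordan form over ℚ; the rational canonical form exists over any field.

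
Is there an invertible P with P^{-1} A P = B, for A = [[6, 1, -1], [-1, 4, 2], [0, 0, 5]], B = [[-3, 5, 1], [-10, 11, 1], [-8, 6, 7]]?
Two matrices over a field are similar if and only if they have the same invariant factors.

Both A and B have characteristic polynomial (x - 5)^3 and minimal polynomial (x - 5)^3. Computing further, both have invariant factors (x - 5)^3. Hence A and B are similar.

Yes.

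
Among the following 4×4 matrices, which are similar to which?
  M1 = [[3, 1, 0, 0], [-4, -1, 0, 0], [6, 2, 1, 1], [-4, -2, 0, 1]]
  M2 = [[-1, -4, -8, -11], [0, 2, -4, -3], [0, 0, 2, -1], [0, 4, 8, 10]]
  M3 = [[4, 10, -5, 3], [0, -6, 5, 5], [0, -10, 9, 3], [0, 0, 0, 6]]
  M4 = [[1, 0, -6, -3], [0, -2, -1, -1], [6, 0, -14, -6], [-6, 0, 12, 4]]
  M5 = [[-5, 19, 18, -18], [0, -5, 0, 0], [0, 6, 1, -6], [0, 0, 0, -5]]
5 classes: {M1}, {M2}, {M3}, {M4}, {M5}

Characteristic polynomials: χ_{M1} = (x - 1)^4, χ_{M2} = (x - 6)(x - 4)^2(x + 1), χ_{M3} = (x - 6)(x - 4)^2(x + 1), χ_{M4} = (x + 2)^3(x + 5), χ_{M5} = (x - 1)(x + 5)^3.

{M1}: invariant factors (x - 1)^2, (x - 1)^2.

{M2}: invariant factors (x - 6)(x - 4)^2(x + 1).

{M3}: invariant factors x - 4, (x - 6)(x - 4)(x + 1).

{M4}: invariant factors x + 2, (x + 2)^2(x + 5).

{M5}: invariant factors x + 5, (x - 1)(x + 5)^2.

Matrices are similar if and only if their invariant-factor lists agree; the partition into similarity classes is {M1}, {M2}, {M3}, {M4}, {M5}.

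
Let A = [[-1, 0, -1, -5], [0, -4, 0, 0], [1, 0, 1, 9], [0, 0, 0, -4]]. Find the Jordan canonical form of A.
The characteristic polynomial is det(xI - A) = x^2(x + 4)^2, so the eigenvalues are -4 (algebraic multiplicity 2), 0 (algebraic multiplicity 2).

For λ = -4: rank(A + 4I) = 2. The eigenspace has dimension 4 - 2 = 2, so there are 2 Jordan blocks; the rank sequence gives block sizes [1, 1].

For λ = 0: rank(A) = 3, rank(A^2) = 2. The eigenspace has dimension 4 - 3 = 1, so there is 1 Jordan block; the rank sequence gives block sizes [2].

Assembling the blocks gives the Jordan form J above.

J = [[-4, 0, 0, 0], [0, -4, 0, 0], [0, 0, 0, 1], [0, 0, 0, 0]]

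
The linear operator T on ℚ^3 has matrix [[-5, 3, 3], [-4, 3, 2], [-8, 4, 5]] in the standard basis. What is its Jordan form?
J = [[1, 1, 0], [0, 1, 0], [0, 0, 1]]

The characteristic polynomial is det(xI - A) = (x - 1)^3, so the eigenvalues are 1 (algebraic multiplicity 3).

For λ = 1: rank(A - I) = 1, rank((A - I)^2) = 0. The eigenspace has dimension 3 - 1 = 2, so there are 2 Jordan blocks; the rank sequence gives block sizes [2, 1].

Assembling the blocks gives the Jordan form J above.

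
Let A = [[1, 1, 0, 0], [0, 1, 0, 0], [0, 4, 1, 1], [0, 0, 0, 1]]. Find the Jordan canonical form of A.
J = [[1, 1, 0, 0], [0, 1, 0, 0], [0, 0, 1, 1], [0, 0, 0, 1]]

The characteristic polynomial is det(xI - A) = (x - 1)^4, so the eigenvalues are 1 (algebraic multiplicity 4).

For λ = 1: rank(A - I) = 2, rank((A - I)^2) = 0. The eigenspace has dimension 4 - 2 = 2, so there are 2 Jordan blocks; the rank sequence gives block sizes [2, 2].

Assembling the blocks gives the Jordan form J above.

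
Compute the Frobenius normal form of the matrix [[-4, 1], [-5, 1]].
R = [[0, -1], [1, -3]]

The invariant factors of A (the non-unit diagonal entries of the Smith normal form of xI - A over ℚ[x]) are x^2 + 3x + 1, each dividing the next. The characteristic polynomial is their product, x^2 + 3x + 1.

The rational canonical form is the block-diagonal matrix of companion matrices C(f_i):
R = [[0, -1], [1, -3]].

Note the characteristic polynomial does not split into linear factors over ℚ, so A has no Jordan form over ℚ; the rational canonical form exists over any field.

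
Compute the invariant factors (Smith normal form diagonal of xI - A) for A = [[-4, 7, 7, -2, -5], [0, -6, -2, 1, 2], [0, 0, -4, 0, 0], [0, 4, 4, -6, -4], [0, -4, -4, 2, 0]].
x + 4, x + 4, (x + 4)^3

The Jordan structure of A has elementary divisors (x + 4)^3, (x + 4), (x + 4). Arranging the block sizes at each eigenvalue in decreasing order and taking row products gives the invariant factors.

Invariant factors (smallest first, each dividing the next): x + 4, x + 4, (x + 4)^3.

Check: the last factor (x + 4)^3 is the minimal polynomial, and the product (x + 4)^5 is the characteristic polynomial.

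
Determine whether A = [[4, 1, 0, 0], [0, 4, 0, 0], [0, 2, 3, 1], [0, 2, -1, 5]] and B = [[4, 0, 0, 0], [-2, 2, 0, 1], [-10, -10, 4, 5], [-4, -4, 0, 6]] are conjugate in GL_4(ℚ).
Both have characteristic polynomial (x - 4)^4 and minimal polynomial (x - 4)^2. But rank(A - 4I) = 2 for A while rank(B - 4I) = 1 for B, so the number of Jordan blocks at λ = 4 differs. A and B are not similar.

No.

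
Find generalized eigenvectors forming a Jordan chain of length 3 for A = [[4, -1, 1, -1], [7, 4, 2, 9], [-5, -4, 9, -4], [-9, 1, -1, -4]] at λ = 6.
v_1 = [[1, 1, 2, -1]]^T, v_2 = [[0, 0, 1, 0]]^T, v_3 = [[1, 2, 3, -1]]^T

We seek v_1 ∈ ker((A - 6I)^3) \ ker((A - 6I)^2), then set v_{i+1} = (A - 6I) v_i.

One such chain is v_1 = [[1, 1, 2, -1]]^T, v_2 = [[0, 0, 1, 0]]^T, v_3 = [[1, 2, 3, -1]]^T. Check: (A - 6I) v_3 = [[0, 0, 0, 0]]^T = 0.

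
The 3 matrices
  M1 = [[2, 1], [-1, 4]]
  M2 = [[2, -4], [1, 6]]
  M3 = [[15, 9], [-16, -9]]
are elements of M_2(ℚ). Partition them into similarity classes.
2 classes: {M1, M3}, {M2}

Characteristic polynomials: χ_{M1} = (x - 3)^2, χ_{M2} = (x - 4)^2, χ_{M3} = (x - 3)^2.

{M1, M3}: invariant factors (x - 3)^2.

{M2}: invariant factors (x - 4)^2.

Matrices are similar if and only if their invariant-factor lists agree; the partition into similarity classes is {M1, M3}, {M2}.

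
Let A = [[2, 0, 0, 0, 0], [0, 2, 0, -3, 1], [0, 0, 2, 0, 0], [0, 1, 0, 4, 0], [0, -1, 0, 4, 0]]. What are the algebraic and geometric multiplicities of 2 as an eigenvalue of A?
algebraic multiplicity 5, geometric multiplicity 3

The characteristic polynomial is (x - 2)^5, so the factor x - 2 appears with exponent 5: the algebraic multiplicity is 5.

rank(A - 2I) = 2, so the eigenspace has dimension 5 - 2 = 3: the geometric multiplicity is 3.

Since 3 < 5, A is not diagonalizable.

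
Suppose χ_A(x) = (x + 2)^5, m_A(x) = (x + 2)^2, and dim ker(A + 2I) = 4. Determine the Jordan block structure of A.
λ = -2: algebraic multiplicity 5 (exponent in χ_A), largest block size 2 (exponent in m_A), 4 blocks (geometric multiplicity). These force block sizes [2, 1, 1, 1].

Jordan blocks: (-2, 2), (-2, 1), (-2, 1), (-2, 1)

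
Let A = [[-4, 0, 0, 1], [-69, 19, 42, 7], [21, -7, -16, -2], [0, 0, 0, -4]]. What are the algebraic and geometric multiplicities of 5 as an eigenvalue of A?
algebraic multiplicity 1, geometric multiplicity 1

The characteristic polynomial is (x - 5)(x + 2)(x + 4)^2, so the factor x - 5 appears with exponent 1: the algebraic multiplicity is 1.

rank(A - 5I) = 3, so the eigenspace has dimension 4 - 3 = 1: the geometric multiplicity is 1.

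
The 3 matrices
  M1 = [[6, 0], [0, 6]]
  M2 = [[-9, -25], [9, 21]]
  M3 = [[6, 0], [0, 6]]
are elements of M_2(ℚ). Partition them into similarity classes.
Characteristic polynomials: χ_{M1} = (x - 6)^2, χ_{M2} = (x - 6)^2, χ_{M3} = (x - 6)^2.

{M1, M3}: invariant factors x - 6, x - 6.

{M2}: invariant factors (x - 6)^2.

Matrices are similar if and only if their invariant-factor lists agree; the partition into similarity classes is {M1, M3}, {M2}.

2 classes: {M1, M3}, {M2}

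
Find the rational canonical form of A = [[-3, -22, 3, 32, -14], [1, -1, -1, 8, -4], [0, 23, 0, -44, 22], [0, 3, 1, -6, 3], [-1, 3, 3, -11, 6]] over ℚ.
R = [[0, 0, 0, 0, -32], [1, 0, 0, 0, 0], [0, 1, 0, 0, 22], [0, 0, 1, 0, 3], [0, 0, 0, 1, -4]]

The invariant factors of A (the non-unit diagonal entries of the Smith normal form of xI - A over ℚ[x]) are (x + 2)(x^2 + x - 4)^2, each dividing the next. The characteristic polynomial is their product, (x + 2)(x^2 + x - 4)^2.

The rational canonical form is the block-diagonal matrix of companion matrices C(f_i):
R = [[0, 0, 0, 0, -32], [1, 0, 0, 0, 0], [0, 1, 0, 0, 22], [0, 0, 1, 0, 3], [0, 0, 0, 1, -4]].

Note the characteristic polynomial does not split into linear factors over ℚ, so A has no Jordan form over ℚ; the rational canonical form exists over any field.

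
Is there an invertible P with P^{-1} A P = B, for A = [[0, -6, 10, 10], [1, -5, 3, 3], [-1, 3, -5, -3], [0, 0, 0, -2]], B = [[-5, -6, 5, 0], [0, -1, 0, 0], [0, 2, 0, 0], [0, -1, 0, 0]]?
No.

trace(A) = -12 but trace(B) = -6. The trace is a similarity invariant, so A and B are not similar.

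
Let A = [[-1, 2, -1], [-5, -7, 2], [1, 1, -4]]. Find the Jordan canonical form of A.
J = [[-4, 1, 0], [0, -4, 1], [0, 0, -4]]

The characteristic polynomial is det(xI - A) = (x + 4)^3, so the eigenvalues are -4 (algebraic multiplicity 3).

For λ = -4: rank(A + 4I) = 2, rank((A + 4I)^2) = 1, rank((A + 4I)^3) = 0. The eigenspace has dimension 3 - 2 = 1, so there is 1 Jordan block; the rank sequence gives block sizes [3].

Assembling the blocks gives the Jordan form J above.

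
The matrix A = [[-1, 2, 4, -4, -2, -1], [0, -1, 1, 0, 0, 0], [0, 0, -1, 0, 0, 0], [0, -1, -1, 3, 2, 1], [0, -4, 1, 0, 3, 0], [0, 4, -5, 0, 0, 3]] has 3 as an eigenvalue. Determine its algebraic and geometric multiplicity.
The characteristic polynomial is (x - 3)^3(x + 1)^3, so the factor x - 3 appears with exponent 3: the algebraic multiplicity is 3.

rank(A - 3I) = 4, so the eigenspace has dimension 6 - 4 = 2: the geometric multiplicity is 2.

Since 2 < 3, A is not diagonalizable.

algebraic multiplicity 3, geometric multiplicity 2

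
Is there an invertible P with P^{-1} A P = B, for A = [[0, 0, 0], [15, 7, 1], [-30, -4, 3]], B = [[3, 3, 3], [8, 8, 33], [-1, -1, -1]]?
Two matrices over a field are similar if and only if they have the same invariant factors.

Both A and B have characteristic polynomial x(x - 5)^2 and minimal polynomial x(x - 5)^2. Computing further, both have invariant factors x(x - 5)^2. Hence A and B are similar.

Yes.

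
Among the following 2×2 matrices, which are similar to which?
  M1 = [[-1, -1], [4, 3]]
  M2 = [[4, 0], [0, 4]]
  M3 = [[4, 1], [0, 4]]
3 classes: {M1}, {M2}, {M3}

Characteristic polynomials: χ_{M1} = (x - 1)^2, χ_{M2} = (x - 4)^2, χ_{M3} = (x - 4)^2.

{M1}: invariant factors (x - 1)^2.

{M2}: invariant factors x - 4, x - 4.

{M3}: invariant factors (x - 4)^2.

Matrices are similar if and only if their invariant-factor lists agree; the partition into similarity classes is {M1}, {M2}, {M3}.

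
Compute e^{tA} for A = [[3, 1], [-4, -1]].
e^{tA} = [[(2*t + 1)*e^{t}, t*e^{t}], [-4*t*e^{t}, (1 - 2*t)*e^{t}]]

A has Jordan form J = [[1, 1], [0, 1]] with A = PJP^{-1}, so e^{tA} = P e^{tJ} P^{-1}.

For a Jordan block J_k(λ), e^{tJ_k(λ)} = e^{λt} · (I + tN + t^2 N^2/2! + ... + t^{k-1} N^{k-1}/(k-1)!) where N is the nilpotent superdiagonal part.

Assembling the blocks and conjugating back gives the entries of e^{tA} as shown above.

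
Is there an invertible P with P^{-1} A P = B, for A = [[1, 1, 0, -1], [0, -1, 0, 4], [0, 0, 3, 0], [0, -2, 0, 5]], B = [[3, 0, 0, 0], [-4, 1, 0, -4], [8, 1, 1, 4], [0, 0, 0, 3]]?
Yes.

Two matrices over a field are similar if and only if they have the same invariant factors.

Both A and B have characteristic polynomial (x - 3)^2(x - 1)^2 and minimal polynomial (x - 3)(x - 1)^2. Computing further, both have invariant factors x - 3, (x - 3)(x - 1)^2. Hence A and B are similar.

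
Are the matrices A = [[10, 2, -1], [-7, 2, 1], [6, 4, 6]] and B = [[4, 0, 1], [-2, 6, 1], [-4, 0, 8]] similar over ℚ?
No.

Both have characteristic polynomial (x - 6)^3, but the minimal polynomial of A is (x - 6)^3 while the minimal polynomial of B is (x - 6)^2. The minimal polynomial is a similarity invariant, so A and B are not similar.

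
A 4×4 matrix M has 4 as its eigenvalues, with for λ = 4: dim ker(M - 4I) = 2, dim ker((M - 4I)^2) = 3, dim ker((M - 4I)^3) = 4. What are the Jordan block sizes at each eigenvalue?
λ = 4: successive nullity increments [2, 1, 1] count blocks of size ≥ k; block sizes are [3, 1].

Jordan blocks: (4, 3), (4, 1)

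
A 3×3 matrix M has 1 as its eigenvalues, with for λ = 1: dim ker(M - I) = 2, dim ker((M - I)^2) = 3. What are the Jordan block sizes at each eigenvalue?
λ = 1: successive nullity increments [2, 1] count blocks of size ≥ k; block sizes are [2, 1].

Jordan blocks: (1, 2), (1, 1)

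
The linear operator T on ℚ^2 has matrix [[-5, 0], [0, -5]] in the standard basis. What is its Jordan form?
J = [[-5, 0], [0, -5]]

The characteristic polynomial is det(xI - A) = (x + 5)^2, so the eigenvalues are -5 (algebraic multiplicity 2).

For λ = -5: rank(A + 5I) = 0. The eigenspace has dimension 2 - 0 = 2, so there are 2 Jordan blocks; the rank sequence gives block sizes [1, 1].

Assembling the blocks gives the Jordan form J above.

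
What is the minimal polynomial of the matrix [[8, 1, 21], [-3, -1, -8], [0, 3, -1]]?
m_A(x) = (x - 2)^3

The characteristic polynomial factors as (x - 2)^3. The minimal polynomial is ∏(x - λ)^{k_λ} where k_λ is the size of the largest Jordan block at λ.

For λ = 2: rank(A - 2I) = 2, and the largest Jordan block has size 3 (the smallest k with rank((A - 2I)^k) = rank((A - 2I)^(k+1))).

So m_A(x) = (x - 2)^3.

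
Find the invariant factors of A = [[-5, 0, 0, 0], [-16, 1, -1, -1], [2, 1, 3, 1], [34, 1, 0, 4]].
(x - 3)^2(x - 2)(x + 5)

The Jordan structure of A has elementary divisors (x + 5), (x - 2), (x - 3)^2. Arranging the block sizes at each eigenvalue in decreasing order and taking row products gives the invariant factors.

Invariant factors (smallest first, each dividing the next): (x - 3)^2(x - 2)(x + 5).

Check: the last factor (x - 3)^2(x - 2)(x + 5) is the minimal polynomial, and the product (x - 3)^2(x - 2)(x + 5) is the characteristic polynomial.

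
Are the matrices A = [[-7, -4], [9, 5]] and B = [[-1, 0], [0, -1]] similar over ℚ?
Both have characteristic polynomial (x + 1)^2, but the minimal polynomial of A is (x + 1)^2 while the minimal polynomial of B is x + 1. The minimal polynomial is a similarity invariant, so A and B are not similar.

No.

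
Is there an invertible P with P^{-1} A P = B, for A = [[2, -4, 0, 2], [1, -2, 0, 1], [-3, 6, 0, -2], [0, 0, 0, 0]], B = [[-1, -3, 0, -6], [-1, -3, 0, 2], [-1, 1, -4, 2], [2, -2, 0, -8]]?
No.

trace(A) = 0 but trace(B) = -16. The trace is a similarity invariant, so A and B are not similar.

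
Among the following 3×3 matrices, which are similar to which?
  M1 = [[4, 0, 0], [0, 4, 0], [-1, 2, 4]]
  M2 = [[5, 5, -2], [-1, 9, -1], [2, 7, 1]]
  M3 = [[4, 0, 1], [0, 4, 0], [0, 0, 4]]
2 classes: {M1, M3}, {M2}

Characteristic polynomials: χ_{M1} = (x - 4)^3, χ_{M2} = (x - 5)^3, χ_{M3} = (x - 4)^3.

{M1, M3}: invariant factors x - 4, (x - 4)^2.

{M2}: invariant factors (x - 5)^3.

Matrices are similar if and only if their invariant-factor lists agree; the partition into similarity classes is {M1, M3}, {M2}.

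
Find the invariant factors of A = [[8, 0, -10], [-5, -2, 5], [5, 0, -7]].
x + 2, (x - 3)(x + 2)

The Jordan structure of A has elementary divisors (x + 2), (x + 2), (x - 3). Arranging the block sizes at each eigenvalue in decreasing order and taking row products gives the invariant factors.

Invariant factors (smallest first, each dividing the next): x + 2, (x - 3)(x + 2).

Check: the last factor (x - 3)(x + 2) is the minimal polynomial, and the product (x - 3)(x + 2)^2 is the characteristic polynomial.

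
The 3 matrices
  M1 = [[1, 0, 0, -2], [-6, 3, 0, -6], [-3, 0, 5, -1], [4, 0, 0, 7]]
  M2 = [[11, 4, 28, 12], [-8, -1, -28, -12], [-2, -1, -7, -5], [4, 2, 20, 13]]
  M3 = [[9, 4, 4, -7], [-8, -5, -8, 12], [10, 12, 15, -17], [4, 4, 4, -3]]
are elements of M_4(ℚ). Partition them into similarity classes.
1 class: {M1, M2, M3}

Characteristic polynomials: χ_{M1} = (x - 5)^2(x - 3)^2, χ_{M2} = (x - 5)^2(x - 3)^2, χ_{M3} = (x - 5)^2(x - 3)^2.

{M1, M2, M3}: invariant factors x - 3, (x - 5)^2(x - 3).

Matrices are similar if and only if their invariant-factor lists agree; the partition into similarity classes is {M1, M2, M3}.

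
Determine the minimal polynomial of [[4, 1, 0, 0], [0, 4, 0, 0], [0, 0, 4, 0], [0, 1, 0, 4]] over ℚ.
The characteristic polynomial factors as (x - 4)^4. The minimal polynomial is ∏(x - λ)^{k_λ} where k_λ is the size of the largest Jordan block at λ.

For λ = 4: rank(A - 4I) = 1, and the largest Jordan block has size 2 (the smallest k with rank((A - 4I)^k) = rank((A - 4I)^(k+1))).

So m_A(x) = (x - 4)^2.

m_A(x) = (x - 4)^2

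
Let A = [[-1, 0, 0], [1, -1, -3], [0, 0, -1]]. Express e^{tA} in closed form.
e^{tA} = [[e^{-t}, 0, 0], [t*e^{-t}, e^{-t}, -3*t*e^{-t}], [0, 0, e^{-t}]]

A has Jordan form J = [[-1, 1, 0], [0, -1, 0], [0, 0, -1]] with A = PJP^{-1}, so e^{tA} = P e^{tJ} P^{-1}.

For a Jordan block J_k(λ), e^{tJ_k(λ)} = e^{λt} · (I + tN + t^2 N^2/2! + ... + t^{k-1} N^{k-1}/(k-1)!) where N is the nilpotent superdiagonal part.

Assembling the blocks and conjugating back gives the entries of e^{tA} as shown above.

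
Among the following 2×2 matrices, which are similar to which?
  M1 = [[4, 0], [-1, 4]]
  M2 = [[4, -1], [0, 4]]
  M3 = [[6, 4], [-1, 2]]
Characteristic polynomials: χ_{M1} = (x - 4)^2, χ_{M2} = (x - 4)^2, χ_{M3} = (x - 4)^2.

{M1, M2, M3}: invariant factors (x - 4)^2.

Matrices are similar if and only if their invariant-factor lists agree; the partition into similarity classes is {M1, M2, M3}.

1 class: {M1, M2, M3}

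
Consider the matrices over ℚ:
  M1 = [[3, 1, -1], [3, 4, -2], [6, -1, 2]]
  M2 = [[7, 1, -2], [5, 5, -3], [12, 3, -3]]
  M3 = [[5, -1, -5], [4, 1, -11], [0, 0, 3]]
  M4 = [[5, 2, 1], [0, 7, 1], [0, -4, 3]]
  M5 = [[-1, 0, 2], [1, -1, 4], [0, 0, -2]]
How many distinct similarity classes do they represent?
3 classes: {M1, M2, M3}, {M4}, {M5}

Characteristic polynomials: χ_{M1} = (x - 3)^3, χ_{M2} = (x - 3)^3, χ_{M3} = (x - 3)^3, χ_{M4} = (x - 5)^3, χ_{M5} = (x + 1)^2(x + 2).

{M1, M2, M3}: invariant factors (x - 3)^3.

{M4}: invariant factors x - 5, (x - 5)^2.

{M5}: invariant factors (x + 1)^2(x + 2).

Matrices are similar if and only if their invariant-factor lists agree; the partition into similarity classes is {M1, M2, M3}, {M4}, {M5}.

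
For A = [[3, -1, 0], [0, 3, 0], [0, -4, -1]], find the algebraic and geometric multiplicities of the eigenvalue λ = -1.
The characteristic polynomial is (x - 3)^2(x + 1), so the factor x + 1 appears with exponent 1: the algebraic multiplicity is 1.

rank(A + I) = 2, so the eigenspace has dimension 3 - 2 = 1: the geometric multiplicity is 1.

algebraic multiplicity 1, geometric multiplicity 1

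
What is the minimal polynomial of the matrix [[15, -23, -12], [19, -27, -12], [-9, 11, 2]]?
m_A(x) = (x + 2)(x + 4)^2

The characteristic polynomial factors as (x + 2)(x + 4)^2. The minimal polynomial is ∏(x - λ)^{k_λ} where k_λ is the size of the largest Jordan block at λ.

For λ = -4: rank(A + 4I) = 2, and the largest Jordan block has size 2 (the smallest k with rank((A + 4I)^k) = rank((A + 4I)^(k+1))).
For λ = -2: rank(A + 2I) = 2, and the largest Jordan block has size 1 (the smallest k with rank((A + 2I)^k) = rank((A + 2I)^(k+1))).

So m_A(x) = (x + 2)(x + 4)^2.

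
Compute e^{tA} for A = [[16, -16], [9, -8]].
e^{tA} = [[(12*t + 1)*e^{4*t}, -16*t*e^{4*t}], [9*t*e^{4*t}, (1 - 12*t)*e^{4*t}]]

A has Jordan form J = [[4, 1], [0, 4]] with A = PJP^{-1}, so e^{tA} = P e^{tJ} P^{-1}.

For a Jordan block J_k(λ), e^{tJ_k(λ)} = e^{λt} · (I + tN + t^2 N^2/2! + ... + t^{k-1} N^{k-1}/(k-1)!) where N is the nilpotent superdiagonal part.

Assembling the blocks and conjugating back gives the entries of e^{tA} as shown above.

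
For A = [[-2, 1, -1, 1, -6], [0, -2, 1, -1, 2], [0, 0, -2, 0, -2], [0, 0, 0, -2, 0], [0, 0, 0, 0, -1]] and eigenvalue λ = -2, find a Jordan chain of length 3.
v_1 = [[5, 1, 2, 1, 0]]^T, v_2 = [[0, 1, 0, 0, 0]]^T, v_3 = [[1, 0, 0, 0, 0]]^T

We seek v_1 ∈ ker((A + 2I)^3) \ ker((A + 2I)^2), then set v_{i+1} = (A + 2I) v_i.

One such chain is v_1 = [[5, 1, 2, 1, 0]]^T, v_2 = [[0, 1, 0, 0, 0]]^T, v_3 = [[1, 0, 0, 0, 0]]^T. Check: (A + 2I) v_3 = [[0, 0, 0, 0, 0]]^T = 0.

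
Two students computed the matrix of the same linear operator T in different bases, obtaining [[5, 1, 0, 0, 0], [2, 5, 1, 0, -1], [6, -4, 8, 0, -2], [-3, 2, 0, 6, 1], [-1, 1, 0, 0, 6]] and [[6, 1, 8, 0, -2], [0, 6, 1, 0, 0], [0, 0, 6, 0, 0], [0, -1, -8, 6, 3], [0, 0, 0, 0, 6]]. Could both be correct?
Two matrices over a field are similar if and only if they have the same invariant factors.

Both A and B have characteristic polynomial (x - 6)^5 and minimal polynomial (x - 6)^3. Computing further, both have invariant factors (x - 6)^2, (x - 6)^3. Hence A and B are similar.

Yes.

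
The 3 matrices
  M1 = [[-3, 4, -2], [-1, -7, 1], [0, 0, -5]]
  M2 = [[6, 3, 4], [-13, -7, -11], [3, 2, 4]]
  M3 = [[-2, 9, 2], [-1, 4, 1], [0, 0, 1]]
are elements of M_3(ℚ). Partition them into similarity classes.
Characteristic polynomials: χ_{M1} = (x + 5)^3, χ_{M2} = (x - 1)^3, χ_{M3} = (x - 1)^3.

{M1}: invariant factors x + 5, (x + 5)^2.

{M2, M3}: invariant factors (x - 1)^3.

Matrices are similar if and only if their invariant-factor lists agree; the partition into similarity classes is {M1}, {M2, M3}.

2 classes: {M1}, {M2, M3}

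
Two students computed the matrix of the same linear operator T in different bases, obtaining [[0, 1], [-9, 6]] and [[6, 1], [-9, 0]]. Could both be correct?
Yes.

Two matrices over a field are similar if and only if they have the same invariant factors.

Both A and B have characteristic polynomial (x - 3)^2 and minimal polynomial (x - 3)^2. Computing further, both have invariant factors (x - 3)^2. Hence A and B are similar.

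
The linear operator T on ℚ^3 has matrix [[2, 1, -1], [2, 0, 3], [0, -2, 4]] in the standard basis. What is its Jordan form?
The characteristic polynomial is det(xI - A) = (x - 2)^3, so the eigenvalues are 2 (algebraic multiplicity 3).

For λ = 2: rank(A - 2I) = 2, rank((A - 2I)^2) = 1, rank((A - 2I)^3) = 0. The eigenspace has dimension 3 - 2 = 1, so there is 1 Jordan block; the rank sequence gives block sizes [3].

Assembling the blocks gives the Jordan form J above.

J = [[2, 1, 0], [0, 2, 1], [0, 0, 2]]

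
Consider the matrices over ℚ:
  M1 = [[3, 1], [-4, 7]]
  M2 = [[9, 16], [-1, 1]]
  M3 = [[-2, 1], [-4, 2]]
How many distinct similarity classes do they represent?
Characteristic polynomials: χ_{M1} = (x - 5)^2, χ_{M2} = (x - 5)^2, χ_{M3} = x^2.

{M1, M2}: invariant factors (x - 5)^2.

{M3}: invariant factors x^2.

Matrices are similar if and only if their invariant-factor lists agree; the partition into similarity classes is {M1, M2}, {M3}.

2 classes: {M1, M2}, {M3}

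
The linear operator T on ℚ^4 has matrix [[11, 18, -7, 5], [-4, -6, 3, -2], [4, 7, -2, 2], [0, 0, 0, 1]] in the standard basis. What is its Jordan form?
J = [[1, 1, 0, 0], [0, 1, 1, 0], [0, 0, 1, 0], [0, 0, 0, 1]]

The characteristic polynomial is det(xI - A) = (x - 1)^4, so the eigenvalues are 1 (algebraic multiplicity 4).

For λ = 1: rank(A - I) = 2, rank((A - I)^2) = 1, rank((A - I)^3) = 0. The eigenspace has dimension 4 - 2 = 2, so there are 2 Jordan blocks; the rank sequence gives block sizes [3, 1].

Assembling the blocks gives the Jordan form J above.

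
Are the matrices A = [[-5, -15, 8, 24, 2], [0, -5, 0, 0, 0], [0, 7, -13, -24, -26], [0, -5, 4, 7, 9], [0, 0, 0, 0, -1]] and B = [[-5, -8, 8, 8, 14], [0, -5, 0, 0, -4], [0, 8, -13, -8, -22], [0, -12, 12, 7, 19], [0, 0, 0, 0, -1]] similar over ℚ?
Both have characteristic polynomial (x + 1)^2(x + 5)^3, but the minimal polynomial of A is (x + 1)^2(x + 5)^2 while the minimal polynomial of B is (x + 1)^2(x + 5). The minimal polynomial is a similarity invariant, so A and B are not similar.

No.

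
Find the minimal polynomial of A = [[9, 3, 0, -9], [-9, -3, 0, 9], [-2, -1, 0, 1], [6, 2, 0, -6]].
The characteristic polynomial factors as x^4. The minimal polynomial is ∏(x - λ)^{k_λ} where k_λ is the size of the largest Jordan block at λ.

For λ = 0: rank(A) = 2, and the largest Jordan block has size 3 (the smallest k with rank(A^k) = rank(A^(k+1))).

So m_A(x) = x^3.

m_A(x) = x^3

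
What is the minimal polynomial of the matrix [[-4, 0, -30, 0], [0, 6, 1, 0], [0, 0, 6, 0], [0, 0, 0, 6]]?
m_A(x) = (x - 6)^2(x + 4)

The characteristic polynomial factors as (x - 6)^3(x + 4). The minimal polynomial is ∏(x - λ)^{k_λ} where k_λ is the size of the largest Jordan block at λ.

For λ = -4: rank(A + 4I) = 3, and the largest Jordan block has size 1 (the smallest k with rank((A + 4I)^k) = rank((A + 4I)^(k+1))).
For λ = 6: rank(A - 6I) = 2, and the largest Jordan block has size 2 (the smallest k with rank((A - 6I)^k) = rank((A - 6I)^(k+1))).

So m_A(x) = (x - 6)^2(x + 4).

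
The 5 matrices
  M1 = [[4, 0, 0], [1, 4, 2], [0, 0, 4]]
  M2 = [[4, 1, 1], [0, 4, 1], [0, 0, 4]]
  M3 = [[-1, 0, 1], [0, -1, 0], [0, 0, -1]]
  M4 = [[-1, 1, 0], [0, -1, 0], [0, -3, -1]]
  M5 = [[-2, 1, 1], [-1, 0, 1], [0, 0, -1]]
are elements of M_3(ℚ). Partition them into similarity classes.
Characteristic polynomials: χ_{M1} = (x - 4)^3, χ_{M2} = (x - 4)^3, χ_{M3} = (x + 1)^3, χ_{M4} = (x + 1)^3, χ_{M5} = (x + 1)^3.

{M1}: invariant factors x - 4, (x - 4)^2.

{M2}: invariant factors (x - 4)^3.

{M3, M4, M5}: invariant factors x + 1, (x + 1)^2.

Matrices are similar if and only if their invariant-factor lists agree; the partition into similarity classes is {M1}, {M2}, {M3, M4, M5}.

3 classes: {M1}, {M2}, {M3, M4, M5}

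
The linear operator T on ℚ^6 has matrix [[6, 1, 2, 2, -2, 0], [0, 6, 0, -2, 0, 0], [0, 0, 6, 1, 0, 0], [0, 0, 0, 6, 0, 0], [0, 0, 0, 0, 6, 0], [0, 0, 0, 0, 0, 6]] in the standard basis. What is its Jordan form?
J = [[6, 1, 0, 0, 0, 0], [0, 6, 0, 0, 0, 0], [0, 0, 6, 1, 0, 0], [0, 0, 0, 6, 0, 0], [0, 0, 0, 0, 6, 0], [0, 0, 0, 0, 0, 6]]

The characteristic polynomial is det(xI - A) = (x - 6)^6, so the eigenvalues are 6 (algebraic multiplicity 6).

For λ = 6: rank(A - 6I) = 2, rank((A - 6I)^2) = 0. The eigenspace has dimension 6 - 2 = 4, so there are 4 Jordan blocks; the rank sequence gives block sizes [2, 2, 1, 1].

Assembling the blocks gives the Jordan form J above.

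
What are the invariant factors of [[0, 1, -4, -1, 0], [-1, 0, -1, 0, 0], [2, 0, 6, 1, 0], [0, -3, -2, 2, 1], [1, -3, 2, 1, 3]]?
(x - 3)^3(x - 1)^2

The Jordan structure of A has elementary divisors (x - 1)^2, (x - 3)^3. Arranging the block sizes at each eigenvalue in decreasing order and taking row products gives the invariant factors.

Invariant factors (smallest first, each dividing the next): (x - 3)^3(x - 1)^2.

Check: the last factor (x - 3)^3(x - 1)^2 is the minimal polynomial, and the product (x - 3)^3(x - 1)^2 is the characteristic polynomial.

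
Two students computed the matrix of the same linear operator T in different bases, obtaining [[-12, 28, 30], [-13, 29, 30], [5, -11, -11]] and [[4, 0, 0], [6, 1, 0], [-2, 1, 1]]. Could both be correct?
Two matrices over a field are similar if and only if they have the same invariant factors.

Both A and B have characteristic polynomial (x - 4)(x - 1)^2 and minimal polynomial (x - 4)(x - 1)^2. Computing further, both have invariant factors (x - 4)(x - 1)^2. Hence A and B are similar.

Yes.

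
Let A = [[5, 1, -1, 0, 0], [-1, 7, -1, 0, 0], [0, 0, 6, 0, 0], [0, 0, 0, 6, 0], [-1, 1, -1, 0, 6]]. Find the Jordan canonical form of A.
J = [[6, 1, 0, 0, 0], [0, 6, 0, 0, 0], [0, 0, 6, 0, 0], [0, 0, 0, 6, 0], [0, 0, 0, 0, 6]]

The characteristic polynomial is det(xI - A) = (x - 6)^5, so the eigenvalues are 6 (algebraic multiplicity 5).

For λ = 6: rank(A - 6I) = 1, rank((A - 6I)^2) = 0. The eigenspace has dimension 5 - 1 = 4, so there are 4 Jordan blocks; the rank sequence gives block sizes [2, 1, 1, 1].

Assembling the blocks gives the Jordan form J above.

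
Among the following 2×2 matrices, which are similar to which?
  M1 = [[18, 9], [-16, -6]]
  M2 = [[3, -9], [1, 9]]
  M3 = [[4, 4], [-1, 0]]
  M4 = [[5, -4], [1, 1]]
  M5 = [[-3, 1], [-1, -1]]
4 classes: {M1, M2}, {M3}, {M4}, {M5}

Characteristic polynomials: χ_{M1} = (x - 6)^2, χ_{M2} = (x - 6)^2, χ_{M3} = (x - 2)^2, χ_{M4} = (x - 3)^2, χ_{M5} = (x + 2)^2.

{M1, M2}: invariant factors (x - 6)^2.

{M3}: invariant factors (x - 2)^2.

{M4}: invariant factors (x - 3)^2.

{M5}: invariant factors (x + 2)^2.

Matrices are similar if and only if their invariant-factor lists agree; the partition into similarity classes is {M1, M2}, {M3}, {M4}, {M5}.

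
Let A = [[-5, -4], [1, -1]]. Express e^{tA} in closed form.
e^{tA} = [[(1 - 2*t)*e^{-3*t}, -4*t*e^{-3*t}], [t*e^{-3*t}, (2*t + 1)*e^{-3*t}]]

A has Jordan form J = [[-3, 1], [0, -3]] with A = PJP^{-1}, so e^{tA} = P e^{tJ} P^{-1}.

For a Jordan block J_k(λ), e^{tJ_k(λ)} = e^{λt} · (I + tN + t^2 N^2/2! + ... + t^{k-1} N^{k-1}/(k-1)!) where N is the nilpotent superdiagonal part.

Assembling the blocks and conjugating back gives the entries of e^{tA} as shown above.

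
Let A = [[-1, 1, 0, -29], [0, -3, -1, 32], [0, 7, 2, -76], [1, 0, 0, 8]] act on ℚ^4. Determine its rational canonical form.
The invariant factors of A (the non-unit diagonal entries of the Smith normal form of xI - A over ℚ[x]) are (x^2 - 3x + 3)^2, each dividing the next. The characteristic polynomial is their product, (x^2 - 3x + 3)^2.

The rational canonical form is the block-diagonal matrix of companion matrices C(f_i):
R = [[0, 0, 0, -9], [1, 0, 0, 18], [0, 1, 0, -15], [0, 0, 1, 6]].

Note the characteristic polynomial does not split into linear factors over ℚ, so A has no Jordan form over ℚ; the rational canonical form exists over any field.

R = [[0, 0, 0, -9], [1, 0, 0, 18], [0, 1, 0, -15], [0, 0, 1, 6]]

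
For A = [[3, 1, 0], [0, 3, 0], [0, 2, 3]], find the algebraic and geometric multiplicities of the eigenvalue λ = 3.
algebraic multiplicity 3, geometric multiplicity 2

The characteristic polynomial is (x - 3)^3, so the factor x - 3 appears with exponent 3: the algebraic multiplicity is 3.

rank(A - 3I) = 1, so the eigenspace has dimension 3 - 1 = 2: the geometric multiplicity is 2.

Since 2 < 3, A is not diagonalizable.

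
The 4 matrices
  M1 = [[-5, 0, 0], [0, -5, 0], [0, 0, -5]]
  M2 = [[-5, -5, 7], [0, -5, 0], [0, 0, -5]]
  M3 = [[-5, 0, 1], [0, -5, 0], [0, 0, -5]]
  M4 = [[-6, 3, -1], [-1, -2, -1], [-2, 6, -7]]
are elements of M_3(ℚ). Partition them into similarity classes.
2 classes: {M1}, {M2, M3, M4}

Characteristic polynomials: χ_{M1} = (x + 5)^3, χ_{M2} = (x + 5)^3, χ_{M3} = (x + 5)^3, χ_{M4} = (x + 5)^3.

{M1}: invariant factors x + 5, x + 5, x + 5.

{M2, M3, M4}: invariant factors x + 5, (x + 5)^2.

Matrices are similar if and only if their invariant-factor lists agree; the partition into similarity classes is {M1}, {M2, M3, M4}.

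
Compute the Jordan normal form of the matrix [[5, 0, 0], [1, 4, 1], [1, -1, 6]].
The characteristic polynomial is det(xI - A) = (x - 5)^3, so the eigenvalues are 5 (algebraic multiplicity 3).

For λ = 5: rank(A - 5I) = 1, rank((A - 5I)^2) = 0. The eigenspace has dimension 3 - 1 = 2, so there are 2 Jordan blocks; the rank sequence gives block sizes [2, 1].

Assembling the blocks gives the Jordan form J above.

J = [[5, 1, 0], [0, 5, 0], [0, 0, 5]]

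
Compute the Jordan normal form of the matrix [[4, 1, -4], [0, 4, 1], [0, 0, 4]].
The characteristic polynomial is det(xI - A) = (x - 4)^3, so the eigenvalues are 4 (algebraic multiplicity 3).

For λ = 4: rank(A - 4I) = 2, rank((A - 4I)^2) = 1, rank((A - 4I)^3) = 0. The eigenspace has dimension 3 - 2 = 1, so there is 1 Jordan block; the rank sequence gives block sizes [3].

Assembling the blocks gives the Jordan form J above.

J = [[4, 1, 0], [0, 4, 1], [0, 0, 4]]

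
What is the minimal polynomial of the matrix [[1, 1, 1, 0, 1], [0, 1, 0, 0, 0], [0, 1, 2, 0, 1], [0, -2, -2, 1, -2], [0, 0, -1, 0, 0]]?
The characteristic polynomial factors as (x - 1)^5. The minimal polynomial is ∏(x - λ)^{k_λ} where k_λ is the size of the largest Jordan block at λ.

For λ = 1: rank(A - I) = 2, and the largest Jordan block has size 3 (the smallest k with rank((A - I)^k) = rank((A - I)^(k+1))).

So m_A(x) = (x - 1)^3.

m_A(x) = (x - 1)^3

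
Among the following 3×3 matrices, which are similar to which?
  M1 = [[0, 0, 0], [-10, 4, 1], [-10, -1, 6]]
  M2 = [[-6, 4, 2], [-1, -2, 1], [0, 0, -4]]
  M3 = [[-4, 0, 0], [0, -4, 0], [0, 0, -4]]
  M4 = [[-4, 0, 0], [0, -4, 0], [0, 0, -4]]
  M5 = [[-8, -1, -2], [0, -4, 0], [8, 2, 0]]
Characteristic polynomials: χ_{M1} = x(x - 5)^2, χ_{M2} = (x + 4)^3, χ_{M3} = (x + 4)^3, χ_{M4} = (x + 4)^3, χ_{M5} = (x + 4)^3.

{M1}: invariant factors x(x - 5)^2.

{M2, M5}: invariant factors x + 4, (x + 4)^2.

{M3, M4}: invariant factors x + 4, x + 4, x + 4.

Matrices are similar if and only if their invariant-factor lists agree; the partition into similarity classes is {M1}, {M2, M5}, {M3, M4}.

3 classes: {M1}, {M2, M5}, {M3, M4}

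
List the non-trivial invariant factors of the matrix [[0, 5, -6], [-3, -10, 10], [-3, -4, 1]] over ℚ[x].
(x + 3)^3

The Jordan structure of A has elementary divisors (x + 3)^3. Arranging the block sizes at each eigenvalue in decreasing order and taking row products gives the invariant factors.

Invariant factors (smallest first, each dividing the next): (x + 3)^3.

Check: the last factor (x + 3)^3 is the minimal polynomial, and the product (x + 3)^3 is the characteristic polynomial.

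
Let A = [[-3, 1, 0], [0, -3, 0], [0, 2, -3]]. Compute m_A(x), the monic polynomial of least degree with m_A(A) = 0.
m_A(x) = (x + 3)^2

The characteristic polynomial factors as (x + 3)^3. The minimal polynomial is ∏(x - λ)^{k_λ} where k_λ is the size of the largest Jordan block at λ.

For λ = -3: rank(A + 3I) = 1, and the largest Jordan block has size 2 (the smallest k with rank((A + 3I)^k) = rank((A + 3I)^(k+1))).

So m_A(x) = (x + 3)^2.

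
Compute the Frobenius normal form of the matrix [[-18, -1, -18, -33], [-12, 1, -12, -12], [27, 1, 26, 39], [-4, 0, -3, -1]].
R = [[5, 0, 0, 0], [0, 0, 0, -15], [0, 1, 0, 13], [0, 0, 1, 3]]

The invariant factors of A (the non-unit diagonal entries of the Smith normal form of xI - A over ℚ[x]) are x - 5, (x - 5)(x - 1)(x + 3), each dividing the next. The characteristic polynomial is their product, (x - 5)^2(x - 1)(x + 3).

The rational canonical form is the block-diagonal matrix of companion matrices C(f_i):
R = [[5, 0, 0, 0], [0, 0, 0, -15], [0, 1, 0, 13], [0, 0, 1, 3]].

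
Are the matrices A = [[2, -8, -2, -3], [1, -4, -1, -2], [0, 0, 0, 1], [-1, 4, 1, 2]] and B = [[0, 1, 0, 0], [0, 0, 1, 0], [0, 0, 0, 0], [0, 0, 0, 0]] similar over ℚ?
Yes.

Two matrices over a field are similar if and only if they have the same invariant factors.

Both A and B have characteristic polynomial x^4 and minimal polynomial x^3. Computing further, both have invariant factors x, x^3. Hence A and B are similar.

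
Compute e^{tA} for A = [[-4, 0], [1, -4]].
A has Jordan form J = [[-4, 1], [0, -4]] with A = PJP^{-1}, so e^{tA} = P e^{tJ} P^{-1}.

For a Jordan block J_k(λ), e^{tJ_k(λ)} = e^{λt} · (I + tN + t^2 N^2/2! + ... + t^{k-1} N^{k-1}/(k-1)!) where N is the nilpotent superdiagonal part.

Assembling the blocks and conjugating back gives the entries of e^{tA} as shown above.

e^{tA} = [[e^{-4*t}, 0], [t*e^{-4*t}, e^{-4*t}]]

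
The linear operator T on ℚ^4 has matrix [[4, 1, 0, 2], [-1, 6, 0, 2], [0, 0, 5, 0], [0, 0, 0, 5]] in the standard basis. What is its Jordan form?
J = [[5, 1, 0, 0], [0, 5, 0, 0], [0, 0, 5, 0], [0, 0, 0, 5]]

The characteristic polynomial is det(xI - A) = (x - 5)^4, so the eigenvalues are 5 (algebraic multiplicity 4).

For λ = 5: rank(A - 5I) = 1, rank((A - 5I)^2) = 0. The eigenspace has dimension 4 - 1 = 3, so there are 3 Jordan blocks; the rank sequence gives block sizes [2, 1, 1].

Assembling the blocks gives the Jordan form J above.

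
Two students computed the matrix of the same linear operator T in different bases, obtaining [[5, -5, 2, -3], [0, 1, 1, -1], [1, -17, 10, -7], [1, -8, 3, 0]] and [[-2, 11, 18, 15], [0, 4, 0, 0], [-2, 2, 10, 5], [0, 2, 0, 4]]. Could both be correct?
Two matrices over a field are similar if and only if they have the same invariant factors.

Both A and B have characteristic polynomial (x - 4)^4 and minimal polynomial (x - 4)^2. Computing further, both have invariant factors (x - 4)^2, (x - 4)^2. Hence A and B are similar.

Yes.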